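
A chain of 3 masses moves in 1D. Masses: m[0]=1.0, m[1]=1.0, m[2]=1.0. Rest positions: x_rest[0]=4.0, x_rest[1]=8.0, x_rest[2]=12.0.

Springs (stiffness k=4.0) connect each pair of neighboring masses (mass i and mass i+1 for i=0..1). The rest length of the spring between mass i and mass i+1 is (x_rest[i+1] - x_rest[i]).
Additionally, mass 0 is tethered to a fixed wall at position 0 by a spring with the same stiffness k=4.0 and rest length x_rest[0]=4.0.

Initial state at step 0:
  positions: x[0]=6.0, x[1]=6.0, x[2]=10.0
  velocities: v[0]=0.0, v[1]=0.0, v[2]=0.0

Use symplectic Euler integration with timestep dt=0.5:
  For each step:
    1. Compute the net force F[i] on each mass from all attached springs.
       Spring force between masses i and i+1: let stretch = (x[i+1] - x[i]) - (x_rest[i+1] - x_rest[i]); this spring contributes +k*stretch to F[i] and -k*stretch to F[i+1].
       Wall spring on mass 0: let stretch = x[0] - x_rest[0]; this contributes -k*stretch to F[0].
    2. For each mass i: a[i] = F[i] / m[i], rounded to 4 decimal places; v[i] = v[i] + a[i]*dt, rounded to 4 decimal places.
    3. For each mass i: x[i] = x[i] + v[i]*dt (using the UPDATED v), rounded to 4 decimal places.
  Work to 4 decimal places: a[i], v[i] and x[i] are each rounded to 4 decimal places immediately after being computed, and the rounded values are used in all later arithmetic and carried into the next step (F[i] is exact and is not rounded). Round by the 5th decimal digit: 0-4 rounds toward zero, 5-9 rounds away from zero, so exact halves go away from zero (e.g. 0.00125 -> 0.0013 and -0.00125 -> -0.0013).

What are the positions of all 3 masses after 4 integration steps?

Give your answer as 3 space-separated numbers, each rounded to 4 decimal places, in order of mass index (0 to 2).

Step 0: x=[6.0000 6.0000 10.0000] v=[0.0000 0.0000 0.0000]
Step 1: x=[0.0000 10.0000 10.0000] v=[-12.0000 8.0000 0.0000]
Step 2: x=[4.0000 4.0000 14.0000] v=[8.0000 -12.0000 8.0000]
Step 3: x=[4.0000 8.0000 12.0000] v=[0.0000 8.0000 -4.0000]
Step 4: x=[4.0000 12.0000 10.0000] v=[0.0000 8.0000 -4.0000]

Answer: 4.0000 12.0000 10.0000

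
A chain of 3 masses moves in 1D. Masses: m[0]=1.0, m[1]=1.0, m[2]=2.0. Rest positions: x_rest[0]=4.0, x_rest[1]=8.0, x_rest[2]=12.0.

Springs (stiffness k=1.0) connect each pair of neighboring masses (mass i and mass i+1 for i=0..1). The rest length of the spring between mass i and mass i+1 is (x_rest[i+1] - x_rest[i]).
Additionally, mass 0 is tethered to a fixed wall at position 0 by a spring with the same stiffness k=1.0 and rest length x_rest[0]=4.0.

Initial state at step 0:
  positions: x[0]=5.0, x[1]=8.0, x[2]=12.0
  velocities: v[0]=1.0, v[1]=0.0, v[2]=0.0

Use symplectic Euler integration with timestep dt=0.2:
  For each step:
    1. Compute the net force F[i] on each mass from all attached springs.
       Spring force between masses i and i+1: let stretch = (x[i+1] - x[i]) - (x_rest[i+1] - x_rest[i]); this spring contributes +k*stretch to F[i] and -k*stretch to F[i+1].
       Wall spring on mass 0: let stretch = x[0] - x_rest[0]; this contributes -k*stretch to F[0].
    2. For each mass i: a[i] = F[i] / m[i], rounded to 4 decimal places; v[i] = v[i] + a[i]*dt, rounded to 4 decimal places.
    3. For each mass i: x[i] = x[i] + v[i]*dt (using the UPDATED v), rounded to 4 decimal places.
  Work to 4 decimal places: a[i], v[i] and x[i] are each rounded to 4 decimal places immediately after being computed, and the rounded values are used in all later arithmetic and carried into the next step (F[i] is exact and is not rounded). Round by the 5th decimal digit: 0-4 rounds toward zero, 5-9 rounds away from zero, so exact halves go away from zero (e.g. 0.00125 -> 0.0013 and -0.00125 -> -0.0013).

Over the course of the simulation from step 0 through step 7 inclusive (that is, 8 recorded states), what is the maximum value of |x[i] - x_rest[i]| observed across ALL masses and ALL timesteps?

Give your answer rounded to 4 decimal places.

Answer: 1.1520

Derivation:
Step 0: x=[5.0000 8.0000 12.0000] v=[1.0000 0.0000 0.0000]
Step 1: x=[5.1200 8.0400 12.0000] v=[0.6000 0.2000 0.0000]
Step 2: x=[5.1520 8.1216 12.0008] v=[0.1600 0.4080 0.0040]
Step 3: x=[5.0967 8.2396 12.0040] v=[-0.2765 0.5899 0.0161]
Step 4: x=[4.9632 8.3824 12.0119] v=[-0.6673 0.7142 0.0397]
Step 5: x=[4.7680 8.5337 12.0273] v=[-0.9761 0.7563 0.0768]
Step 6: x=[4.5327 8.6741 12.0528] v=[-1.1766 0.7019 0.1274]
Step 7: x=[4.2817 8.7840 12.0907] v=[-1.2549 0.5494 0.1895]
Max displacement = 1.1520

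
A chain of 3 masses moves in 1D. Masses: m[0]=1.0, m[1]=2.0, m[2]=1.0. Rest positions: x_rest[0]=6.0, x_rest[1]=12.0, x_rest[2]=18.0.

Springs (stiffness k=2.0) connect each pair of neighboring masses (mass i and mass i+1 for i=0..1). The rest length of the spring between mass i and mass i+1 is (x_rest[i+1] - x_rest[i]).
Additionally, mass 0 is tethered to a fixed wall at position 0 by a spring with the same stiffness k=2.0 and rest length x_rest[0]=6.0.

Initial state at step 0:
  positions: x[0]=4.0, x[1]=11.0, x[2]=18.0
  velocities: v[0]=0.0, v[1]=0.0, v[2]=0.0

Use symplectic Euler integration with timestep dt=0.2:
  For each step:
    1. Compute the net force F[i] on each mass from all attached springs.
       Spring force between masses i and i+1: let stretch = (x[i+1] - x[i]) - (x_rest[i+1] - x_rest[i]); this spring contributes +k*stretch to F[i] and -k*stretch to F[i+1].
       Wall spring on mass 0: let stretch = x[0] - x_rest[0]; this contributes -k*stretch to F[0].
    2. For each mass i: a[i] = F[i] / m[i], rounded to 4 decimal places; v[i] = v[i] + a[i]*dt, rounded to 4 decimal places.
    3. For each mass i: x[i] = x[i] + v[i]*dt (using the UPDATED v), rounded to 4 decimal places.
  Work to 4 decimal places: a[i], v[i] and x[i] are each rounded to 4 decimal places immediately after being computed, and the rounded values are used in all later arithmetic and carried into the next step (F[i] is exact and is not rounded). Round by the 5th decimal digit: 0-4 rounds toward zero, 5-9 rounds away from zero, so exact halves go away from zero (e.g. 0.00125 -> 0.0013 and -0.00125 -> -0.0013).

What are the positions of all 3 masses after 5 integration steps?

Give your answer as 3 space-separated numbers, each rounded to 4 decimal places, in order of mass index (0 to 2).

Answer: 6.4317 11.1775 17.0228

Derivation:
Step 0: x=[4.0000 11.0000 18.0000] v=[0.0000 0.0000 0.0000]
Step 1: x=[4.2400 11.0000 17.9200] v=[1.2000 0.0000 -0.4000]
Step 2: x=[4.6816 11.0064 17.7664] v=[2.2080 0.0320 -0.7680]
Step 3: x=[5.2547 11.0302 17.5520] v=[2.8653 0.1190 -1.0720]
Step 4: x=[5.8694 11.0839 17.2959] v=[3.0736 0.2683 -1.2807]
Step 5: x=[6.4317 11.1775 17.0228] v=[2.8116 0.4678 -1.3655]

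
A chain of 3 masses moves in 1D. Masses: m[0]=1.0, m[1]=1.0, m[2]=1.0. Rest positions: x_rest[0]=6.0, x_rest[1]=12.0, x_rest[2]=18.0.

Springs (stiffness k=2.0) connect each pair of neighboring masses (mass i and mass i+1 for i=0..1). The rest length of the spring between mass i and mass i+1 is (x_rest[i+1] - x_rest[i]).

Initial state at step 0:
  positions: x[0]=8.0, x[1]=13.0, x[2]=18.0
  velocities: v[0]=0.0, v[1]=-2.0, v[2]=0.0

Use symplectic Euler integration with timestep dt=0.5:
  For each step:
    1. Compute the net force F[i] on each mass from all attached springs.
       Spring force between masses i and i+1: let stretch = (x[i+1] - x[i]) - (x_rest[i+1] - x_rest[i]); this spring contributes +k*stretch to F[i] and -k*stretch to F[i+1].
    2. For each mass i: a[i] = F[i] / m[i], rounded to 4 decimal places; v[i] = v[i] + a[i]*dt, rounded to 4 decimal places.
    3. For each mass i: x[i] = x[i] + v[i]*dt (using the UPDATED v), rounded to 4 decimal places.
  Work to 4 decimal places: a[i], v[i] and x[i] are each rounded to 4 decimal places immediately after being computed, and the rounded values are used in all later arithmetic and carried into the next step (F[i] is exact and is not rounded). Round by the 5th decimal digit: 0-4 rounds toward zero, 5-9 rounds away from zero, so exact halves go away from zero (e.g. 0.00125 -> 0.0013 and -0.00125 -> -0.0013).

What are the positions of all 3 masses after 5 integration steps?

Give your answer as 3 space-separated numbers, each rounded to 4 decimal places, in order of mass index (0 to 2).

Step 0: x=[8.0000 13.0000 18.0000] v=[0.0000 -2.0000 0.0000]
Step 1: x=[7.5000 12.0000 18.5000] v=[-1.0000 -2.0000 1.0000]
Step 2: x=[6.2500 12.0000 18.7500] v=[-2.5000 0.0000 0.5000]
Step 3: x=[4.8750 12.5000 18.6250] v=[-2.7500 1.0000 -0.2500]
Step 4: x=[4.3125 12.2500 18.4375] v=[-1.1250 -0.5000 -0.3750]
Step 5: x=[4.7188 11.1250 18.1563] v=[0.8125 -2.2500 -0.5625]

Answer: 4.7188 11.1250 18.1563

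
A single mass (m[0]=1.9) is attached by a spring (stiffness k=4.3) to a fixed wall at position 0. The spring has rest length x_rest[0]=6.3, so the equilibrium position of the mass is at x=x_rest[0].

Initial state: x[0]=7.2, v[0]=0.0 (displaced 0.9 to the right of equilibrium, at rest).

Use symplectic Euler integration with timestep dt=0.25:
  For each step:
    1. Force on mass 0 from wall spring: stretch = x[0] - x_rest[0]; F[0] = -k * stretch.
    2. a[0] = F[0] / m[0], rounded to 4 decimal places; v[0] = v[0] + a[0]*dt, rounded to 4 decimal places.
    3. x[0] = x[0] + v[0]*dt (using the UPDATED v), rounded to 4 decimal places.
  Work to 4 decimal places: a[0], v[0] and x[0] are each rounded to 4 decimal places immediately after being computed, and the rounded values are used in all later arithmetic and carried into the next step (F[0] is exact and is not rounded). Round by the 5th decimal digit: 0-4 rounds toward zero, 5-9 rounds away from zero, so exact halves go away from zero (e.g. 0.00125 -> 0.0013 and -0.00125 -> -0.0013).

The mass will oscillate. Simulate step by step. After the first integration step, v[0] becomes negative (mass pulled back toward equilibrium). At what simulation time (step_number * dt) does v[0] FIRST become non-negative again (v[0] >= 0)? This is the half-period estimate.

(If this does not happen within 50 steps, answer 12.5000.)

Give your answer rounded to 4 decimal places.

Step 0: x=[7.2000] v=[0.0000]
Step 1: x=[7.0727] v=[-0.5092]
Step 2: x=[6.8361] v=[-0.9464]
Step 3: x=[6.5237] v=[-1.2497]
Step 4: x=[6.1796] v=[-1.3763]
Step 5: x=[5.8526] v=[-1.3082]
Step 6: x=[5.5888] v=[-1.0551]
Step 7: x=[5.4256] v=[-0.6527]
Step 8: x=[5.3861] v=[-0.1580]
Step 9: x=[5.4759] v=[0.3591]
First v>=0 after going negative at step 9, time=2.2500

Answer: 2.2500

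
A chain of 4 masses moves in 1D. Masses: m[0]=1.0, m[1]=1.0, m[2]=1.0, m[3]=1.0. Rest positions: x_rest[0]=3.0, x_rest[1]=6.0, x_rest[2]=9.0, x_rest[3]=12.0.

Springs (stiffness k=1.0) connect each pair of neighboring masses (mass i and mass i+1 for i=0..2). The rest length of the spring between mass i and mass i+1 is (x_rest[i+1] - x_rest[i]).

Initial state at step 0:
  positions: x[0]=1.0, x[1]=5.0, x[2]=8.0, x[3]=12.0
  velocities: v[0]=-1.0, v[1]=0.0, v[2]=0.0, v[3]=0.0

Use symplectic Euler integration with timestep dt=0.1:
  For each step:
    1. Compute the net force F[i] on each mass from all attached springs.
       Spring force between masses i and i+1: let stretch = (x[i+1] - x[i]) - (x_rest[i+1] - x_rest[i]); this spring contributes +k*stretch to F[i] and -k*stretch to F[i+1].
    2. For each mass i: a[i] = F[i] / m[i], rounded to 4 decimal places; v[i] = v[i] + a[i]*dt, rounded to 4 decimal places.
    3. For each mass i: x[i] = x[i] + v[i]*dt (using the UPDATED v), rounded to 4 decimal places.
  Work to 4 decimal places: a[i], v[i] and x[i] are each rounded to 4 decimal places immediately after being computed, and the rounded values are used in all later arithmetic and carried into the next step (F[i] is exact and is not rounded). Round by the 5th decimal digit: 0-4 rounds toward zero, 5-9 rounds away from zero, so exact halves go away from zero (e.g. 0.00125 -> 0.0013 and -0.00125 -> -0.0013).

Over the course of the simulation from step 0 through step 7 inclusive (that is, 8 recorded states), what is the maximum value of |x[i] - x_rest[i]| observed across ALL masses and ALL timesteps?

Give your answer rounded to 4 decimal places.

Step 0: x=[1.0000 5.0000 8.0000 12.0000] v=[-1.0000 0.0000 0.0000 0.0000]
Step 1: x=[0.9100 4.9900 8.0100 11.9900] v=[-0.9000 -0.1000 0.1000 -0.1000]
Step 2: x=[0.8308 4.9694 8.0296 11.9702] v=[-0.7920 -0.2060 0.1960 -0.1980]
Step 3: x=[0.7630 4.9380 8.0580 11.9410] v=[-0.6781 -0.3138 0.2840 -0.2921]
Step 4: x=[0.7069 4.8961 8.0940 11.9030] v=[-0.5606 -0.4193 0.3603 -0.3804]
Step 5: x=[0.6627 4.8443 8.1361 11.8569] v=[-0.4417 -0.5184 0.4214 -0.4613]
Step 6: x=[0.6304 4.7836 8.1825 11.8036] v=[-0.3235 -0.6074 0.4643 -0.5334]
Step 7: x=[0.6096 4.7153 8.2312 11.7441] v=[-0.2082 -0.6828 0.4865 -0.5955]
Max displacement = 2.3904

Answer: 2.3904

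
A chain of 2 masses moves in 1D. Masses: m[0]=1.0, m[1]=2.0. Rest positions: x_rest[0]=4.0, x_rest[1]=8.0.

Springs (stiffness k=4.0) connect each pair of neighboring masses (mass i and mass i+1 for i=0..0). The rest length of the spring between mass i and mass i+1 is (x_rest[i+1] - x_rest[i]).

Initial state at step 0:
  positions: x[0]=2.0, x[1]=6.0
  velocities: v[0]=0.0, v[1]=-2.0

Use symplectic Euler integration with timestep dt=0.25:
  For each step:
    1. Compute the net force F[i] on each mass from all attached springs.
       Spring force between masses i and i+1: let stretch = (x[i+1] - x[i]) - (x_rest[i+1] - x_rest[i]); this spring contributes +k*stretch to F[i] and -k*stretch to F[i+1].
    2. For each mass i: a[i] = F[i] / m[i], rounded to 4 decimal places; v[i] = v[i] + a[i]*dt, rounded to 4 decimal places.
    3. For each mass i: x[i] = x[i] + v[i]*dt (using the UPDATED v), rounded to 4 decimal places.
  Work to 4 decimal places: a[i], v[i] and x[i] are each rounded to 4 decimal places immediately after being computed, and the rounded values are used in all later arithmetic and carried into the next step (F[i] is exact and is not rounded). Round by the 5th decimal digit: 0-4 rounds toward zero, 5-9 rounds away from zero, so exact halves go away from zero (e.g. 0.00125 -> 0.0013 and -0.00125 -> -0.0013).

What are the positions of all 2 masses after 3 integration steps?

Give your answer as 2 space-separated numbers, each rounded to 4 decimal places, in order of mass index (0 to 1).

Step 0: x=[2.0000 6.0000] v=[0.0000 -2.0000]
Step 1: x=[2.0000 5.5000] v=[0.0000 -2.0000]
Step 2: x=[1.8750 5.0625] v=[-0.5000 -1.7500]
Step 3: x=[1.5469 4.7266] v=[-1.3125 -1.3438]

Answer: 1.5469 4.7266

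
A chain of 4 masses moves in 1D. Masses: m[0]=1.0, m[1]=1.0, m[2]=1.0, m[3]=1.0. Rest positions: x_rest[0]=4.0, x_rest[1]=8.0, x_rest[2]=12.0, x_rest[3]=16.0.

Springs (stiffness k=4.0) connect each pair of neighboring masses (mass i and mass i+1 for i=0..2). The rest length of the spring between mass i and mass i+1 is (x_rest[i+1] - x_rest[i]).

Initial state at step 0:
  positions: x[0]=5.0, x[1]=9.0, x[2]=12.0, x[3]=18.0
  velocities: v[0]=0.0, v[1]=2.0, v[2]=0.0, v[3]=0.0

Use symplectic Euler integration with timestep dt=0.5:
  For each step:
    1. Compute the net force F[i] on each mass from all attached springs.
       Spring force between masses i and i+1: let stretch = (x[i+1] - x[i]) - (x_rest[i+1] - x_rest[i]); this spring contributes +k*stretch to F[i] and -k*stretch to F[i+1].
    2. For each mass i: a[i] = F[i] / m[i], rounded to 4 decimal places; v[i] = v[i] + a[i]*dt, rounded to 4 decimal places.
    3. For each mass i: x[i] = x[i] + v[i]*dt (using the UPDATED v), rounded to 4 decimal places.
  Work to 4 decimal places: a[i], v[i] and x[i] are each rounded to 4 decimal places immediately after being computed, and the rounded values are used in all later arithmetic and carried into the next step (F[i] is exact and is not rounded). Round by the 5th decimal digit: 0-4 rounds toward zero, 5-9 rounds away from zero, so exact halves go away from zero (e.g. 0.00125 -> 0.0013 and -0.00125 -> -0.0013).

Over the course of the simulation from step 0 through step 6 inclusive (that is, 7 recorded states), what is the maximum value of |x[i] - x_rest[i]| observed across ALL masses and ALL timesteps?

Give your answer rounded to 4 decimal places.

Answer: 4.0000

Derivation:
Step 0: x=[5.0000 9.0000 12.0000 18.0000] v=[0.0000 2.0000 0.0000 0.0000]
Step 1: x=[5.0000 9.0000 15.0000 16.0000] v=[0.0000 0.0000 6.0000 -4.0000]
Step 2: x=[5.0000 11.0000 13.0000 17.0000] v=[0.0000 4.0000 -4.0000 2.0000]
Step 3: x=[7.0000 9.0000 13.0000 18.0000] v=[4.0000 -4.0000 0.0000 2.0000]
Step 4: x=[7.0000 9.0000 14.0000 18.0000] v=[0.0000 0.0000 2.0000 0.0000]
Step 5: x=[5.0000 12.0000 14.0000 18.0000] v=[-4.0000 6.0000 0.0000 0.0000]
Step 6: x=[6.0000 10.0000 16.0000 18.0000] v=[2.0000 -4.0000 4.0000 0.0000]
Max displacement = 4.0000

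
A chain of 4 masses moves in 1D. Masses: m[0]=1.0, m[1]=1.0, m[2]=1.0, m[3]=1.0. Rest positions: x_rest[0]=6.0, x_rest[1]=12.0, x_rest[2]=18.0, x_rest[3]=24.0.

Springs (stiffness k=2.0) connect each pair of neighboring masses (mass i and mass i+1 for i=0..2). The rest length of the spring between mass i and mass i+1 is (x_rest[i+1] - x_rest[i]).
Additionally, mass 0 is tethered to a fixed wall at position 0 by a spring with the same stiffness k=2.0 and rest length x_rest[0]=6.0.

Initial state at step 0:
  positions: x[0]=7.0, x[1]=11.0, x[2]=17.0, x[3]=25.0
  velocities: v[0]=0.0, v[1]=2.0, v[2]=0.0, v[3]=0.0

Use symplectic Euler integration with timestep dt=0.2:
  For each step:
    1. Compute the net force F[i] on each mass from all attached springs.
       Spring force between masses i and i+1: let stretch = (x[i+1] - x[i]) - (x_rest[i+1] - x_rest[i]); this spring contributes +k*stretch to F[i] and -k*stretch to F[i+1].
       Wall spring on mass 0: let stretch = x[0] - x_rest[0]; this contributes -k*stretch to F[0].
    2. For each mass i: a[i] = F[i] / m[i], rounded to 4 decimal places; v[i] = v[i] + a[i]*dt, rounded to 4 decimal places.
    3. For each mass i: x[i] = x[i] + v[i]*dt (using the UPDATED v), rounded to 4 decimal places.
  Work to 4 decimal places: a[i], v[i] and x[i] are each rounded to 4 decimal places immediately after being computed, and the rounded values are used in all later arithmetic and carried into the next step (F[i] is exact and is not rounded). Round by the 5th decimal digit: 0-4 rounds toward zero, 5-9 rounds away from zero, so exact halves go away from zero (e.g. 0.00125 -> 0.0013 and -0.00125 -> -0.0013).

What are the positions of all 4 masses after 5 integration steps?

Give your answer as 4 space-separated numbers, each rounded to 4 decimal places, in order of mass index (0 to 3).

Answer: 5.3581 13.4765 19.0500 23.4327

Derivation:
Step 0: x=[7.0000 11.0000 17.0000 25.0000] v=[0.0000 2.0000 0.0000 0.0000]
Step 1: x=[6.7600 11.5600 17.1600 24.8400] v=[-1.2000 2.8000 0.8000 -0.8000]
Step 2: x=[6.3632 12.1840 17.4864 24.5456] v=[-1.9840 3.1200 1.6320 -1.4720]
Step 3: x=[5.9230 12.7665 17.9533 24.1665] v=[-2.2010 2.9126 2.3347 -1.8957]
Step 4: x=[5.5564 13.2165 18.5024 23.7703] v=[-1.8328 2.2499 2.7453 -1.9810]
Step 5: x=[5.3581 13.4765 19.0500 23.4327] v=[-0.9913 1.3002 2.7381 -1.6882]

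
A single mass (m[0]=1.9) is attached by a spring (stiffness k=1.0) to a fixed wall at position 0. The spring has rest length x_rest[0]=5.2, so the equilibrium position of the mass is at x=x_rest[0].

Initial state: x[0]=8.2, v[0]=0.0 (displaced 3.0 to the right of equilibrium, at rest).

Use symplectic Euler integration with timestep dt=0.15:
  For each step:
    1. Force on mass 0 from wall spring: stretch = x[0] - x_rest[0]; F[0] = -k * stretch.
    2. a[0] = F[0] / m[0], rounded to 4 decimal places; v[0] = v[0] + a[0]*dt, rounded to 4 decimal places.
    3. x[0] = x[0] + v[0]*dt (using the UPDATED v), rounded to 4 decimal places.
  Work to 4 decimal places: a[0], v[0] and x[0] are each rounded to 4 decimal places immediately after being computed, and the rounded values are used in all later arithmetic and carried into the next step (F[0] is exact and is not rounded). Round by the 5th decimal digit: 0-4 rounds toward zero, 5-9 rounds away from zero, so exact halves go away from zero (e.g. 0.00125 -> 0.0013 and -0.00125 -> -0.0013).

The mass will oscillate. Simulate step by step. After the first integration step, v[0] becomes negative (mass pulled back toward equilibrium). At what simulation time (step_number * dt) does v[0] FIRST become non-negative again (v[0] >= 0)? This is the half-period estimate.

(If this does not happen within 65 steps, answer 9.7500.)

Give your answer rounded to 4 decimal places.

Answer: 4.3500

Derivation:
Step 0: x=[8.2000] v=[0.0000]
Step 1: x=[8.1645] v=[-0.2368]
Step 2: x=[8.0939] v=[-0.4708]
Step 3: x=[7.9890] v=[-0.6993]
Step 4: x=[7.8511] v=[-0.9195]
Step 5: x=[7.6818] v=[-1.1288]
Step 6: x=[7.4831] v=[-1.3247]
Step 7: x=[7.2574] v=[-1.5049]
Step 8: x=[7.0073] v=[-1.6673]
Step 9: x=[6.7358] v=[-1.8100]
Step 10: x=[6.4461] v=[-1.9312]
Step 11: x=[6.1417] v=[-2.0296]
Step 12: x=[5.8261] v=[-2.1039]
Step 13: x=[5.5031] v=[-2.1533]
Step 14: x=[5.1765] v=[-2.1772]
Step 15: x=[4.8502] v=[-2.1753]
Step 16: x=[4.5280] v=[-2.1477]
Step 17: x=[4.2138] v=[-2.0946]
Step 18: x=[3.9113] v=[-2.0167]
Step 19: x=[3.6241] v=[-1.9150]
Step 20: x=[3.3555] v=[-1.7906]
Step 21: x=[3.1088] v=[-1.6450]
Step 22: x=[2.8868] v=[-1.4799]
Step 23: x=[2.6922] v=[-1.2973]
Step 24: x=[2.5273] v=[-1.0993]
Step 25: x=[2.3941] v=[-0.8883]
Step 26: x=[2.2941] v=[-0.6668]
Step 27: x=[2.2285] v=[-0.4374]
Step 28: x=[2.1981] v=[-0.2028]
Step 29: x=[2.2032] v=[0.0342]
First v>=0 after going negative at step 29, time=4.3500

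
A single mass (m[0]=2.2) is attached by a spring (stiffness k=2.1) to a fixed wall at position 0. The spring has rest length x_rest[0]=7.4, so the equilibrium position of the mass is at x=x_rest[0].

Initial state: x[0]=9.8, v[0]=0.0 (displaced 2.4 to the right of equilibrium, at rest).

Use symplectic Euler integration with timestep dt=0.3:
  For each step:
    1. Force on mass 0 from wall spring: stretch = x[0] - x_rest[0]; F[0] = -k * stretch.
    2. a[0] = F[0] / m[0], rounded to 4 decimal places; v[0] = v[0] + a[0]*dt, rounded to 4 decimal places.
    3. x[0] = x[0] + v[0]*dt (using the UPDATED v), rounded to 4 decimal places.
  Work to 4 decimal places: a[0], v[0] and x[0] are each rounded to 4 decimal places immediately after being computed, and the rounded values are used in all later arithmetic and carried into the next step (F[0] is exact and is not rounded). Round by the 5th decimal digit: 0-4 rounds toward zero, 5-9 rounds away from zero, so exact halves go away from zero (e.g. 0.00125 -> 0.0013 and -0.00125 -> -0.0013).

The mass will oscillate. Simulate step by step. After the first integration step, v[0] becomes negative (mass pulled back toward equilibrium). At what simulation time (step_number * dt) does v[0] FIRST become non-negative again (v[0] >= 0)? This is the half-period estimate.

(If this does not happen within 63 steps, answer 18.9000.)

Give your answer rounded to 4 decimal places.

Step 0: x=[9.8000] v=[0.0000]
Step 1: x=[9.5938] v=[-0.6873]
Step 2: x=[9.1992] v=[-1.3155]
Step 3: x=[8.6500] v=[-1.8307]
Step 4: x=[7.9934] v=[-2.1887]
Step 5: x=[7.2858] v=[-2.3586]
Step 6: x=[6.5880] v=[-2.3259]
Step 7: x=[5.9600] v=[-2.0934]
Step 8: x=[5.4557] v=[-1.6811]
Step 9: x=[5.1184] v=[-1.1243]
Step 10: x=[4.9771] v=[-0.4709]
Step 11: x=[5.0440] v=[0.2229]
First v>=0 after going negative at step 11, time=3.3000

Answer: 3.3000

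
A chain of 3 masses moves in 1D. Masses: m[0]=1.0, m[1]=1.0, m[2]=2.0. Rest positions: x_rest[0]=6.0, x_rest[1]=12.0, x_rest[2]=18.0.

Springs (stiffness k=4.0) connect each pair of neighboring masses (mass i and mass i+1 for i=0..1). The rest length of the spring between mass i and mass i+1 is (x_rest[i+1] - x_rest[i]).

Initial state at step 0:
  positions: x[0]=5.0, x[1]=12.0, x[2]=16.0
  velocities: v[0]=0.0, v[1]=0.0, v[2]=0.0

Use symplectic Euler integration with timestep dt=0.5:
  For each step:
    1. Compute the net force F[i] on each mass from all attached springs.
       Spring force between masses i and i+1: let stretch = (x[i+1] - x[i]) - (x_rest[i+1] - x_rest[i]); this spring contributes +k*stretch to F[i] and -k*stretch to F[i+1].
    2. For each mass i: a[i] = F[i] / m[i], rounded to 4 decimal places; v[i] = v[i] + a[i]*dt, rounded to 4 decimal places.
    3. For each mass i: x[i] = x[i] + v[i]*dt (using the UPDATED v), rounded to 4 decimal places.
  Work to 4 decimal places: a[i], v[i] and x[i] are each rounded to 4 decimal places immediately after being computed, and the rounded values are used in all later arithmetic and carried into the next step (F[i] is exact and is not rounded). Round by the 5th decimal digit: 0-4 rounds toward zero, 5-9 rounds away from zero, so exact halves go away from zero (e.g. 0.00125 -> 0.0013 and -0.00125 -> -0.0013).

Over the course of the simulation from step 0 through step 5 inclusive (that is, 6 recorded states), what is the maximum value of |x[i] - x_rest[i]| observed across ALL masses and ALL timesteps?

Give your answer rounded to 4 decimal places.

Step 0: x=[5.0000 12.0000 16.0000] v=[0.0000 0.0000 0.0000]
Step 1: x=[6.0000 9.0000 17.0000] v=[2.0000 -6.0000 2.0000]
Step 2: x=[4.0000 11.0000 17.0000] v=[-4.0000 4.0000 0.0000]
Step 3: x=[3.0000 12.0000 17.0000] v=[-2.0000 2.0000 0.0000]
Step 4: x=[5.0000 9.0000 17.5000] v=[4.0000 -6.0000 1.0000]
Step 5: x=[5.0000 10.5000 16.7500] v=[0.0000 3.0000 -1.5000]
Max displacement = 3.0000

Answer: 3.0000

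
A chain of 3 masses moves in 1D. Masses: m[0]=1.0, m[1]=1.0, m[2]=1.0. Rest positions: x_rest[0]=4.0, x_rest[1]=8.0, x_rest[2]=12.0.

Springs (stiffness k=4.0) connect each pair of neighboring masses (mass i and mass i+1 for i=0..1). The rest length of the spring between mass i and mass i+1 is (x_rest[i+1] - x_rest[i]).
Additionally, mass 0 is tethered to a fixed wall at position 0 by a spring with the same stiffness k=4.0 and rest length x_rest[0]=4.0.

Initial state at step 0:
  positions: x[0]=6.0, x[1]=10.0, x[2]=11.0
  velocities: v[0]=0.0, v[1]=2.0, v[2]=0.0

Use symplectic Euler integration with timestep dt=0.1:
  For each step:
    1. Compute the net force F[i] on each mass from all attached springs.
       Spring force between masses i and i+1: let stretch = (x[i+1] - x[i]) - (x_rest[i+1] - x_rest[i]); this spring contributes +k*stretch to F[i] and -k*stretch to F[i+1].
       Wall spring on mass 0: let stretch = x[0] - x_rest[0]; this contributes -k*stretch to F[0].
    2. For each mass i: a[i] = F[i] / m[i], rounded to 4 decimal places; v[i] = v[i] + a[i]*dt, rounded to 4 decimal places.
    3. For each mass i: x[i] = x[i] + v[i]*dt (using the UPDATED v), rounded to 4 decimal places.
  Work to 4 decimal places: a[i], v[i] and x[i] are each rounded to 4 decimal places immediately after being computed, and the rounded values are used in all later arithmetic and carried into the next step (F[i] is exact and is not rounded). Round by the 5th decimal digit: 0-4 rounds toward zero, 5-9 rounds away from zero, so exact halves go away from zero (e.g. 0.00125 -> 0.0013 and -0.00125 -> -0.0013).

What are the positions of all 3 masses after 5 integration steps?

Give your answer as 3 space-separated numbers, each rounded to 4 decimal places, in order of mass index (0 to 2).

Step 0: x=[6.0000 10.0000 11.0000] v=[0.0000 2.0000 0.0000]
Step 1: x=[5.9200 10.0800 11.1200] v=[-0.8000 0.8000 1.2000]
Step 2: x=[5.7696 10.0352 11.3584] v=[-1.5040 -0.4480 2.3840]
Step 3: x=[5.5590 9.8727 11.7039] v=[-2.1056 -1.6250 3.4547]
Step 4: x=[5.2986 9.6109 12.1361] v=[-2.6037 -2.6180 4.3222]
Step 5: x=[4.9988 9.2776 12.6273] v=[-2.9982 -3.3328 4.9121]

Answer: 4.9988 9.2776 12.6273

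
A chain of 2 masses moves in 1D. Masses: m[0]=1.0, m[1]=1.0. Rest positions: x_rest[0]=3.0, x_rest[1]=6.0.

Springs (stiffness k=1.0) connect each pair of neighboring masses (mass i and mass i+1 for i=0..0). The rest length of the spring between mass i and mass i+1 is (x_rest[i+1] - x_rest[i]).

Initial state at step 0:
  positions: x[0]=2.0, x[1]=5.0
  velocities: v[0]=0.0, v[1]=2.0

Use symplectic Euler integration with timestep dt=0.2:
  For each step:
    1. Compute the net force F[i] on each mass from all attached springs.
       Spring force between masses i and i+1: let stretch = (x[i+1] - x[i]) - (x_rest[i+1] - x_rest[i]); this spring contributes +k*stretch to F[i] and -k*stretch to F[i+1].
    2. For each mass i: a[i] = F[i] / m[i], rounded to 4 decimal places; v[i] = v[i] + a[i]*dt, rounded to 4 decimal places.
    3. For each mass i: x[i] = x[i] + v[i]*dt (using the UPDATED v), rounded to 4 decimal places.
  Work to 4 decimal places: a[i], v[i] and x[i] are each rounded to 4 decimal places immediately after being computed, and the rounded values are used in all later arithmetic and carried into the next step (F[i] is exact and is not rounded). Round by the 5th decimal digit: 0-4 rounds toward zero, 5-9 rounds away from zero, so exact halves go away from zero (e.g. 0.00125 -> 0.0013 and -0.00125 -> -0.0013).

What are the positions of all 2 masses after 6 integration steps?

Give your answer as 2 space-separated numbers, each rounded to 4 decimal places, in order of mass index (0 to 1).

Answer: 2.4919 6.9081

Derivation:
Step 0: x=[2.0000 5.0000] v=[0.0000 2.0000]
Step 1: x=[2.0000 5.4000] v=[0.0000 2.0000]
Step 2: x=[2.0160 5.7840] v=[0.0800 1.9200]
Step 3: x=[2.0627 6.1373] v=[0.2336 1.7664]
Step 4: x=[2.1524 6.4476] v=[0.4485 1.5515]
Step 5: x=[2.2939 6.7061] v=[0.7075 1.2925]
Step 6: x=[2.4919 6.9081] v=[0.9899 1.0101]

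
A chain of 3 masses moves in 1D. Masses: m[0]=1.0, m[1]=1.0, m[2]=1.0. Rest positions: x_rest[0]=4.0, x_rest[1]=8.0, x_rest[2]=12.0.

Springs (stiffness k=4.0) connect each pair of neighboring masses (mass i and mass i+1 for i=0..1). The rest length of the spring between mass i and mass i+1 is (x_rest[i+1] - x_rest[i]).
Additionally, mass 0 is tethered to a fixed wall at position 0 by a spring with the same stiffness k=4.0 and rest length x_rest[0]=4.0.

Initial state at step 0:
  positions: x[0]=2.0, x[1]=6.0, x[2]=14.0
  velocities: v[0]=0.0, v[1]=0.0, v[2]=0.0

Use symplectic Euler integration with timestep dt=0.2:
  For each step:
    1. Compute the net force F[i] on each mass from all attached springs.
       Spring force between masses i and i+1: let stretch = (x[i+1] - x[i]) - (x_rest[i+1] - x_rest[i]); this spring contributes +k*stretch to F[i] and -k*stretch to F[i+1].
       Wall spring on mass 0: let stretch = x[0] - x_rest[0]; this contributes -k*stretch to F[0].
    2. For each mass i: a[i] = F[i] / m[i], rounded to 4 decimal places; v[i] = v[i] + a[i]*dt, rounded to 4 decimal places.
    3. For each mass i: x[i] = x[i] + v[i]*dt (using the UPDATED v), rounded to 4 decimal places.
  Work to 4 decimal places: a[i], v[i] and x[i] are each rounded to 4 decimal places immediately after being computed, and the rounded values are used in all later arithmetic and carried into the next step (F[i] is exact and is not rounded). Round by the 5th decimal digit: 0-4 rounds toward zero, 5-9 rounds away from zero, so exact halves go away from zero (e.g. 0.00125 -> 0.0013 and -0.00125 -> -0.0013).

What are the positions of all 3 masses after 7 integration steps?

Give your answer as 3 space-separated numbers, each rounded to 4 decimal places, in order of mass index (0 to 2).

Answer: 6.4333 8.3038 10.5587

Derivation:
Step 0: x=[2.0000 6.0000 14.0000] v=[0.0000 0.0000 0.0000]
Step 1: x=[2.3200 6.6400 13.3600] v=[1.6000 3.2000 -3.2000]
Step 2: x=[2.9600 7.6640 12.2848] v=[3.2000 5.1200 -5.3760]
Step 3: x=[3.8790 8.6747 11.1103] v=[4.5952 5.0534 -5.8726]
Step 4: x=[4.9447 9.3078 10.1861] v=[5.3286 3.1653 -4.6211]
Step 5: x=[5.9174 9.3833 9.7614] v=[4.8633 0.3775 -2.1237]
Step 6: x=[6.4978 8.9648 9.9162] v=[2.9021 -2.0927 0.7738]
Step 7: x=[6.4333 8.3038 10.5587] v=[-0.3225 -3.3052 3.2127]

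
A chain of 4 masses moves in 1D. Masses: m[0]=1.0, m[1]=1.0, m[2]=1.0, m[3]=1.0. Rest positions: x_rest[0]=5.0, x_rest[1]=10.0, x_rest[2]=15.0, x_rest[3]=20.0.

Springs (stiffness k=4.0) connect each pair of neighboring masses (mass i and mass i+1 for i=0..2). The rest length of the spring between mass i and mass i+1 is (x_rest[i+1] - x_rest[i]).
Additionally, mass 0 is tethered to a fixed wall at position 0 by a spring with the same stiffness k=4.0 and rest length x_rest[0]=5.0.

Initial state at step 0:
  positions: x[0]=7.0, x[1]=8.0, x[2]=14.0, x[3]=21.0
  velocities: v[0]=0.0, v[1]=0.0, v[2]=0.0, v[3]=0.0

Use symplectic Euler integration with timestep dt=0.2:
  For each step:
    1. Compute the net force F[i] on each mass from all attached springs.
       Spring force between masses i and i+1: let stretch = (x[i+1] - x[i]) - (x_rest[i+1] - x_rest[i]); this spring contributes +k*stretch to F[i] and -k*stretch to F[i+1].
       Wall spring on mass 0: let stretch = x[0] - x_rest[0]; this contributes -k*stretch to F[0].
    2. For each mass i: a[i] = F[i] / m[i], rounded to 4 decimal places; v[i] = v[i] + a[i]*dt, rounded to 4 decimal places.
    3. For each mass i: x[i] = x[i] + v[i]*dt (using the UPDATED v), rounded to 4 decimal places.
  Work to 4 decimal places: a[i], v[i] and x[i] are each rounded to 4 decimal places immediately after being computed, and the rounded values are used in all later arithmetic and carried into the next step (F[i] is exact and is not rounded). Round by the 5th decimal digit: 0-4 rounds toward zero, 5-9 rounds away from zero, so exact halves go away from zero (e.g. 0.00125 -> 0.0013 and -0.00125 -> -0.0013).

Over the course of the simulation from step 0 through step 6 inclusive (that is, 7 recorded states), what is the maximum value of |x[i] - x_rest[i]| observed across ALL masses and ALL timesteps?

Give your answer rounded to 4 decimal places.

Step 0: x=[7.0000 8.0000 14.0000 21.0000] v=[0.0000 0.0000 0.0000 0.0000]
Step 1: x=[6.0400 8.8000 14.1600 20.6800] v=[-4.8000 4.0000 0.8000 -1.6000]
Step 2: x=[4.5552 10.0160 14.5056 20.1168] v=[-7.4240 6.0800 1.7280 -2.8160]
Step 3: x=[3.2153 11.0766 15.0307 19.4558] v=[-6.6995 5.3030 2.6253 -3.3050]
Step 4: x=[2.6188 11.5120 15.6311 18.8868] v=[-2.9827 2.1772 3.0021 -2.8451]
Step 5: x=[3.0262 11.1836 16.0934 18.5969] v=[2.0368 -1.6421 2.3114 -1.4497]
Step 6: x=[4.2546 10.3356 16.1707 18.7064] v=[6.1418 -4.2402 0.3864 0.5475]
Max displacement = 2.3812

Answer: 2.3812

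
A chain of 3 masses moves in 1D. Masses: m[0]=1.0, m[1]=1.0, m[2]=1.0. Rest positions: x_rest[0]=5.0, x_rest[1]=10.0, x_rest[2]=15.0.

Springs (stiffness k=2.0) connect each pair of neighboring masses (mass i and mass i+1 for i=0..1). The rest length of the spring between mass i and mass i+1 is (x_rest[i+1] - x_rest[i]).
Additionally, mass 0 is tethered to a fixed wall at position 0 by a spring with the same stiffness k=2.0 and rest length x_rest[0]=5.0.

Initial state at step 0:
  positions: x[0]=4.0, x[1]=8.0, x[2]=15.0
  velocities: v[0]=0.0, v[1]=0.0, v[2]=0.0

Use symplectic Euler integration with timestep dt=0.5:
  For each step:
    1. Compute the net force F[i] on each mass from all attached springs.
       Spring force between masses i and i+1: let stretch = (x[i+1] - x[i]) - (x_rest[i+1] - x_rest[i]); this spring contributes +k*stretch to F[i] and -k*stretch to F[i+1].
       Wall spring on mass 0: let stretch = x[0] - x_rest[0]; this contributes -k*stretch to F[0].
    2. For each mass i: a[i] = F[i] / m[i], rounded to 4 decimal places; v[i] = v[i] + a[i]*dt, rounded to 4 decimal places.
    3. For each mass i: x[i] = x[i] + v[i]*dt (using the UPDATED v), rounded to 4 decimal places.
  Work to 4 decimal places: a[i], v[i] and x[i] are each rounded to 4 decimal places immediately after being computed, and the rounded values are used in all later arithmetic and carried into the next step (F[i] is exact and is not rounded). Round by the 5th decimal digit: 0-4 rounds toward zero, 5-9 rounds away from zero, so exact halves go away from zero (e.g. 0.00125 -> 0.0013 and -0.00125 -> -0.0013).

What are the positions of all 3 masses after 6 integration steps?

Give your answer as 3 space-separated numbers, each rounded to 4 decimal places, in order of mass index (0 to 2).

Answer: 3.5469 10.7032 16.0469

Derivation:
Step 0: x=[4.0000 8.0000 15.0000] v=[0.0000 0.0000 0.0000]
Step 1: x=[4.0000 9.5000 14.0000] v=[0.0000 3.0000 -2.0000]
Step 2: x=[4.7500 10.5000 13.2500] v=[1.5000 2.0000 -1.5000]
Step 3: x=[6.0000 10.0000 13.6250] v=[2.5000 -1.0000 0.7500]
Step 4: x=[6.2500 9.3125 14.6875] v=[0.5000 -1.3750 2.1250]
Step 5: x=[4.9063 9.7813 15.5625] v=[-2.6875 0.9375 1.7500]
Step 6: x=[3.5469 10.7032 16.0469] v=[-2.7188 1.8437 0.9688]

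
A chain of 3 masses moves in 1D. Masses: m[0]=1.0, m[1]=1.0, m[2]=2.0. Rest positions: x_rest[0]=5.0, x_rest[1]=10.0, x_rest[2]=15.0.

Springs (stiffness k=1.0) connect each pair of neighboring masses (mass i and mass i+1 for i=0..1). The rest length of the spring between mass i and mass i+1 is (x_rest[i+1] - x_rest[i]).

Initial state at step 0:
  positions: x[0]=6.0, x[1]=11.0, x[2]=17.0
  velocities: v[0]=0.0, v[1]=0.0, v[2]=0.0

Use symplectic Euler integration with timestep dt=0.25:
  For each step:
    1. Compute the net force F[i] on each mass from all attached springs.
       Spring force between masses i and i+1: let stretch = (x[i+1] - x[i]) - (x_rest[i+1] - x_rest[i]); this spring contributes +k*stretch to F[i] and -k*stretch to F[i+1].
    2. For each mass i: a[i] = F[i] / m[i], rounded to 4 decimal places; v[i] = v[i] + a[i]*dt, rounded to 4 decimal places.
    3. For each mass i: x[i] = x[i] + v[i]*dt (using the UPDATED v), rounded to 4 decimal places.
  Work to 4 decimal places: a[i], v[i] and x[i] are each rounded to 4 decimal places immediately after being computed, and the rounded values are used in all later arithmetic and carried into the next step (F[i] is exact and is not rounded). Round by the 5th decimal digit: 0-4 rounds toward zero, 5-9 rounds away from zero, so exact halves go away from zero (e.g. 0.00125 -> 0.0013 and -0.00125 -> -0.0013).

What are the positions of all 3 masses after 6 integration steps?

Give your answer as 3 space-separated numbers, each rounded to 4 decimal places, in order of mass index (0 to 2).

Step 0: x=[6.0000 11.0000 17.0000] v=[0.0000 0.0000 0.0000]
Step 1: x=[6.0000 11.0625 16.9688] v=[0.0000 0.2500 -0.1250]
Step 2: x=[6.0039 11.1778 16.9092] v=[0.0156 0.4610 -0.2383]
Step 3: x=[6.0187 11.3279 16.8268] v=[0.0591 0.6004 -0.3297]
Step 4: x=[6.0528 11.4899 16.7288] v=[0.1364 0.6478 -0.3921]
Step 5: x=[6.1142 11.6395 16.6233] v=[0.2457 0.5983 -0.4220]
Step 6: x=[6.2085 11.7552 16.5183] v=[0.3770 0.4629 -0.4200]

Answer: 6.2085 11.7552 16.5183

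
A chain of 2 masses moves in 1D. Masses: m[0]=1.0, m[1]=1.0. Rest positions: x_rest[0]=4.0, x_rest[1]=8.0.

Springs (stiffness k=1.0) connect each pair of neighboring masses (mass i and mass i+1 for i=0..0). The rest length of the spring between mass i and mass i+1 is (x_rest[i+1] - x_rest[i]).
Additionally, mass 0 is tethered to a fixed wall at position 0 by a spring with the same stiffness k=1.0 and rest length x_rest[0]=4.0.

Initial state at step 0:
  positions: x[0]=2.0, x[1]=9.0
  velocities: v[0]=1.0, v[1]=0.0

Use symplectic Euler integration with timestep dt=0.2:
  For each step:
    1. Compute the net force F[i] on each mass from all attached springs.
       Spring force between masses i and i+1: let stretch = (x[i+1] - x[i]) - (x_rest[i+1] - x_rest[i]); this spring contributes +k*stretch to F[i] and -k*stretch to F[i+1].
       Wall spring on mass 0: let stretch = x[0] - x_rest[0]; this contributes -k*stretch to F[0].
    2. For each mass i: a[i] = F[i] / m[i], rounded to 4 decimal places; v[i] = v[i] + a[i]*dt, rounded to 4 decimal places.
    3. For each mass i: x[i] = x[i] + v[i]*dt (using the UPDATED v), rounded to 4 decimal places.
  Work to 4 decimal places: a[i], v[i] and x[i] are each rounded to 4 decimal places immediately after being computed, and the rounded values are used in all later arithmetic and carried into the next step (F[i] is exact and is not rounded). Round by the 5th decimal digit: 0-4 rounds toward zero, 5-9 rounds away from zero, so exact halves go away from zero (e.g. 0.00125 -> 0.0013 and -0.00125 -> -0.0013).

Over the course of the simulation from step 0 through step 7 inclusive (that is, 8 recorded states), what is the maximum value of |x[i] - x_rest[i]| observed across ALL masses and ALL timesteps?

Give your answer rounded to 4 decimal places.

Step 0: x=[2.0000 9.0000] v=[1.0000 0.0000]
Step 1: x=[2.4000 8.8800] v=[2.0000 -0.6000]
Step 2: x=[2.9632 8.6608] v=[2.8160 -1.0960]
Step 3: x=[3.6358 8.3737] v=[3.3629 -1.4355]
Step 4: x=[4.3525 8.0571] v=[3.5833 -1.5831]
Step 5: x=[5.0432 7.7523] v=[3.4537 -1.5240]
Step 6: x=[5.6406 7.4991] v=[2.9869 -1.2658]
Step 7: x=[6.0867 7.3316] v=[2.2305 -0.8375]
Max displacement = 2.0867

Answer: 2.0867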